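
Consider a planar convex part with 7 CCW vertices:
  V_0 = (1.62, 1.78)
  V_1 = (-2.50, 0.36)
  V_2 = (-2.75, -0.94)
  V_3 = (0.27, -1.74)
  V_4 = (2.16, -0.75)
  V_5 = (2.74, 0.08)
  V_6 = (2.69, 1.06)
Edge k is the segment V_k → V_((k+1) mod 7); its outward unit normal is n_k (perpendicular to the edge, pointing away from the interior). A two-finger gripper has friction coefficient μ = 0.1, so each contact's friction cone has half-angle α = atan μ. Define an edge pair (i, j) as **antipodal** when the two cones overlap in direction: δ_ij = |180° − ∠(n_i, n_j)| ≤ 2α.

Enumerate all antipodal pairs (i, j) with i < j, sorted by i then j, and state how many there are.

count = 1; pairs: (0,3)

α = atan 0.1 = 5.71°;  2α = 11.42°
n_0 = (-0.3258, +0.9454)
n_1 = (-0.9820, +0.1888)
n_2 = (-0.2561, -0.9667)
n_3 = (+0.4640, -0.8858)
n_4 = (+0.8197, -0.5728)
n_5 = (+0.9987, +0.0510)
n_6 = (+0.5583, +0.8297)
  (0,1): δ = 119.90°  ·
  (0,2): δ = 33.85°  ·
  (0,3): δ = 8.63°  ✓
  (0,4): δ = 36.04°  ·
  (0,5): δ = 73.90°  ·
  (0,6): δ = 127.05°  ·
  (1,2): δ = 93.95°  ·
  (1,3): δ = 51.47°  ·
  (1,4): δ = 24.06°  ·
  (1,5): δ = 13.81°  ·
  (1,6): δ = 66.95°  ·
  (2,3): δ = 137.52°  ·
  (2,4): δ = 110.11°  ·
  (2,5): δ = 72.24°  ·
  (2,6): δ = 19.10°  ·
  (3,4): δ = 152.59°  ·
  (3,5): δ = 114.73°  ·
  (3,6): δ = 61.58°  ·
  (4,5): δ = 142.13°  ·
  (4,6): δ = 88.99°  ·
  (5,6): δ = 126.86°  ·
antipodal pairs: 1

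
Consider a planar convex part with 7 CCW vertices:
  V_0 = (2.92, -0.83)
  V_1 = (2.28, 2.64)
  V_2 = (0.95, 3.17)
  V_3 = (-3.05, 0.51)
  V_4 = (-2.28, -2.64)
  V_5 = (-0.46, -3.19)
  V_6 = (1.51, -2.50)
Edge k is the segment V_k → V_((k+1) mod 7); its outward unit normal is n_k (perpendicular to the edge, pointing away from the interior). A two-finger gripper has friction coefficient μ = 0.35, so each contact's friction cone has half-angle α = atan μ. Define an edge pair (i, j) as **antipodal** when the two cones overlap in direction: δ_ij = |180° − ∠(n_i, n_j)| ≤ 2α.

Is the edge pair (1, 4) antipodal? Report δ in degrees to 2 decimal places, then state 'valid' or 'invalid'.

δ = 4.91°, valid

α = atan 0.35 = 19.29°;  2α = 38.58°
edge 1: e_1 = (-1.33, +0.53);  n_1 = (+0.3702, +0.9290)
edge 4: e_4 = (+1.82, -0.55);  n_4 = (-0.2893, -0.9572)
∠(n_1, n_4) = 175.09°
δ = |180° − 175.09°| = 4.91°
4.91° ≤ 2α = 38.58°  →  valid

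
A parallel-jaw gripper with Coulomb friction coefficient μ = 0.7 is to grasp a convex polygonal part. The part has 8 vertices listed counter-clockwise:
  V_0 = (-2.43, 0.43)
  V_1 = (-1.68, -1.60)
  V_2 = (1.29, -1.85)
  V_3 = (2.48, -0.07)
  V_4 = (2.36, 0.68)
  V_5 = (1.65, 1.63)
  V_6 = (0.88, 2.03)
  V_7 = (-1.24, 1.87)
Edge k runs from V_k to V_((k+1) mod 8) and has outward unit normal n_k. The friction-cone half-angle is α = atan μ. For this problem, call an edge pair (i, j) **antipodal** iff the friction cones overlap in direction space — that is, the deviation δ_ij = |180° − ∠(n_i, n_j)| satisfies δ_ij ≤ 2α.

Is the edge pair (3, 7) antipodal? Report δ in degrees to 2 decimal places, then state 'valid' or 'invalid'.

δ = 48.66°, valid

α = atan 0.7 = 34.99°;  2α = 69.98°
edge 3: e_3 = (-0.12, +0.75);  n_3 = (+0.9874, +0.1580)
edge 7: e_7 = (-1.19, -1.44);  n_7 = (-0.7708, +0.6370)
∠(n_3, n_7) = 131.34°
δ = |180° − 131.34°| = 48.66°
48.66° ≤ 2α = 69.98°  →  valid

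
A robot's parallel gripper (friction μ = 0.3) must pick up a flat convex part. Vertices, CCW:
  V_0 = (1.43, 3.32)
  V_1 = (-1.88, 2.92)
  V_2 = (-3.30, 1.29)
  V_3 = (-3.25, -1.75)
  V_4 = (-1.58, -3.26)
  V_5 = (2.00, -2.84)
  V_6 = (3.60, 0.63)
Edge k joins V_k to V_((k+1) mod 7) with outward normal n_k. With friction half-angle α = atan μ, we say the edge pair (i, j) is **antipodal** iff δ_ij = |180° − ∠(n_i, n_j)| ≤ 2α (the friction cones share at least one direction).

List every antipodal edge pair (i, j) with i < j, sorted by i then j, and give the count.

α = atan 0.3 = 16.70°;  2α = 33.40°
n_0 = (-0.1200, +0.9928)
n_1 = (-0.7540, +0.6569)
n_2 = (-0.9999, -0.0164)
n_3 = (-0.6707, -0.7417)
n_4 = (+0.1165, -0.9932)
n_5 = (+0.9081, -0.4187)
n_6 = (+0.7783, +0.6279)
  (0,1): δ = 137.95°  ·
  (0,2): δ = 95.95°  ·
  (0,3): δ = 49.01°  ·
  (0,4): δ = 0.20°  ✓
  (0,5): δ = 58.36°  ·
  (0,6): δ = 122.00°  ·
  (1,2): δ = 138.00°  ·
  (1,3): δ = 91.06°  ·
  (1,4): δ = 42.25°  ·
  (1,5): δ = 16.31°  ✓
  (1,6): δ = 79.95°  ·
  (2,3): δ = 133.06°  ·
  (2,4): δ = 84.25°  ·
  (2,5): δ = 25.70°  ✓
  (2,6): δ = 37.95°  ·
  (3,4): δ = 131.19°  ·
  (3,5): δ = 72.63°  ·
  (3,6): δ = 8.99°  ✓
  (4,5): δ = 121.45°  ·
  (4,6): δ = 57.80°  ·
  (5,6): δ = 116.35°  ·
antipodal pairs: 4

count = 4; pairs: (0,4), (1,5), (2,5), (3,6)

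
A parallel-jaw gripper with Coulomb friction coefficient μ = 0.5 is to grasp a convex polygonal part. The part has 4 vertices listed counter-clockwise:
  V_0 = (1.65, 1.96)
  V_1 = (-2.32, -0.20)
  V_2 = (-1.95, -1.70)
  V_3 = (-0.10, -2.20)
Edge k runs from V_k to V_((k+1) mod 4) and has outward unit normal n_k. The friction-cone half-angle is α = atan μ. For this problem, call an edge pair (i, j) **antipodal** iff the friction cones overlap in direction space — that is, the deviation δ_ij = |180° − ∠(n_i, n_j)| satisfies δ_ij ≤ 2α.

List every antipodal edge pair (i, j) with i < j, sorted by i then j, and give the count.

count = 3; pairs: (0,2), (0,3), (1,3)

α = atan 0.5 = 26.57°;  2α = 53.13°
n_0 = (-0.4779, +0.8784)
n_1 = (-0.9709, -0.2395)
n_2 = (-0.2609, -0.9654)
n_3 = (+0.9218, -0.3878)
  (0,1): δ = 104.69°  ·
  (0,2): δ = 43.67°  ✓
  (0,3): δ = 38.64°  ✓
  (1,2): δ = 118.98°  ·
  (1,3): δ = 36.67°  ✓
  (2,3): δ = 97.69°  ·
antipodal pairs: 3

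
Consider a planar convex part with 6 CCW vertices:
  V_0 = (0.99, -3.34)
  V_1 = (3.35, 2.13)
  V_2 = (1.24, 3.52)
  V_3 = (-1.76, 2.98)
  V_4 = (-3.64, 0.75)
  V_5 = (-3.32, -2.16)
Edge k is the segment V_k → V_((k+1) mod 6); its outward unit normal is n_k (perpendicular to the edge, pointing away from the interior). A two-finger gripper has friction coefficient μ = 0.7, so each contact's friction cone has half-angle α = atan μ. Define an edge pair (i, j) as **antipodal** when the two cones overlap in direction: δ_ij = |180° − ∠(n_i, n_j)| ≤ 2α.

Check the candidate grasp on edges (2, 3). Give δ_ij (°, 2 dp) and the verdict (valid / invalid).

α = atan 0.7 = 34.99°;  2α = 69.98°
edge 2: e_2 = (-3.00, -0.54);  n_2 = (-0.1772, +0.9842)
edge 3: e_3 = (-1.88, -2.23);  n_3 = (-0.7646, +0.6446)
∠(n_2, n_3) = 39.66°
δ = |180° − 39.66°| = 140.34°
140.34° > 2α = 69.98°  →  invalid

δ = 140.34°, invalid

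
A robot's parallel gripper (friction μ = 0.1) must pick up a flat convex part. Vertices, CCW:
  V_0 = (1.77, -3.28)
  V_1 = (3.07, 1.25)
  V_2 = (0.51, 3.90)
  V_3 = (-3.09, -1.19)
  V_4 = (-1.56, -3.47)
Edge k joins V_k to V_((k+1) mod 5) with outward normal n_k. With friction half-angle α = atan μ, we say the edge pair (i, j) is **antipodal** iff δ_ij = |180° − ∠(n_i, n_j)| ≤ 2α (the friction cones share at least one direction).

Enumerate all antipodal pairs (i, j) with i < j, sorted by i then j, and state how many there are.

count = 1; pairs: (1,3)

α = atan 0.1 = 5.71°;  2α = 11.42°
n_0 = (+0.9612, -0.2758)
n_1 = (+0.7192, +0.6948)
n_2 = (-0.8164, +0.5774)
n_3 = (-0.8304, -0.5572)
n_4 = (+0.0570, -0.9984)
  (0,1): δ = 119.98°  ·
  (0,2): δ = 19.26°  ·
  (0,3): δ = 49.88°  ·
  (0,4): δ = 109.28°  ·
  (1,2): δ = 79.28°  ·
  (1,3): δ = 10.15°  ✓
  (1,4): δ = 49.26°  ·
  (2,3): δ = 110.87°  ·
  (2,4): δ = 51.46°  ·
  (3,4): δ = 120.60°  ·
antipodal pairs: 1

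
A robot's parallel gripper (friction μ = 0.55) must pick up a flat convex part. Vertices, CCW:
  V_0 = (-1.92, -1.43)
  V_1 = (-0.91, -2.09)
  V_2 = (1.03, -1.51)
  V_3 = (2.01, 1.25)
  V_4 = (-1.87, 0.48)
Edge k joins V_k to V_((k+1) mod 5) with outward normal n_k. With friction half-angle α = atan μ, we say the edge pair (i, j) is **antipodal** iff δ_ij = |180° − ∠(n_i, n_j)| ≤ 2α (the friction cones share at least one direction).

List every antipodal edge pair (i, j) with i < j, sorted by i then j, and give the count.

count = 3; pairs: (0,3), (1,3), (2,4)

α = atan 0.55 = 28.81°;  2α = 57.62°
n_0 = (-0.5470, -0.8371)
n_1 = (+0.2864, -0.9581)
n_2 = (+0.9424, -0.3346)
n_3 = (-0.1947, +0.9809)
n_4 = (-0.9997, +0.0262)
  (0,1): δ = 130.19°  ·
  (0,2): δ = 76.39°  ·
  (0,3): δ = 44.39°  ✓
  (0,4): δ = 121.66°  ·
  (1,2): δ = 126.19°  ·
  (1,3): δ = 5.42°  ✓
  (1,4): δ = 71.86°  ·
  (2,3): δ = 59.23°  ·
  (2,4): δ = 18.05°  ✓
  (3,4): δ = 102.72°  ·
antipodal pairs: 3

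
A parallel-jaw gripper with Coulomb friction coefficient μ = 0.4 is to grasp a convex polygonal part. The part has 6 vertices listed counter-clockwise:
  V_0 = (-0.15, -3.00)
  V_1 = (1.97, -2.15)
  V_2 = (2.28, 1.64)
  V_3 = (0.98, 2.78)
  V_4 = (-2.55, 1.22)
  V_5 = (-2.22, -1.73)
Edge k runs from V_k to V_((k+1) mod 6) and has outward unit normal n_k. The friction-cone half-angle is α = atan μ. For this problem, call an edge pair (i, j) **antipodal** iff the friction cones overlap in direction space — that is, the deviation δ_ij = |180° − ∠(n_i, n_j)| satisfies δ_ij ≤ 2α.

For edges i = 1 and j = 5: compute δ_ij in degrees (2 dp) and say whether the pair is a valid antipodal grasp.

α = atan 0.4 = 21.80°;  2α = 43.60°
edge 1: e_1 = (+0.31, +3.79);  n_1 = (+0.9967, -0.0815)
edge 5: e_5 = (+2.07, -1.27);  n_5 = (-0.5229, -0.8524)
∠(n_1, n_5) = 116.85°
δ = |180° − 116.85°| = 63.15°
63.15° > 2α = 43.60°  →  invalid

δ = 63.15°, invalid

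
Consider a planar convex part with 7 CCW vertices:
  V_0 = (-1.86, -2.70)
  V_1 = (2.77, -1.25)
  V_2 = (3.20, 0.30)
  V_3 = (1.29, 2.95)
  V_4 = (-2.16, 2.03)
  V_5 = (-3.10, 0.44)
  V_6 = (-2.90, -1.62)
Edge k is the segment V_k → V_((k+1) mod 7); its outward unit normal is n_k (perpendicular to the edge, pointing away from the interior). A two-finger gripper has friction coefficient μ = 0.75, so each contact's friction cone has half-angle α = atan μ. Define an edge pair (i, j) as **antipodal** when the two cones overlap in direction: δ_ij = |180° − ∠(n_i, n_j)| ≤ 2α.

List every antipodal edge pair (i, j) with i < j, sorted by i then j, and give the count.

count = 11; pairs: (0,2), (0,3), (0,4), (1,3), (1,4), (1,5), (1,6), (2,4), (2,5), (2,6), (3,6)

α = atan 0.75 = 36.87°;  2α = 73.74°
n_0 = (+0.2989, -0.9543)
n_1 = (+0.9636, -0.2673)
n_2 = (+0.8112, +0.5847)
n_3 = (-0.2577, +0.9662)
n_4 = (-0.8608, +0.5089)
n_5 = (-0.9953, -0.0966)
n_6 = (-0.7203, -0.6936)
  (0,1): δ = 122.89°  ·
  (0,2): δ = 71.61°  ✓
  (0,3): δ = 2.46°  ✓
  (0,4): δ = 42.02°  ✓
  (0,5): δ = 78.16°  ·
  (0,6): δ = 116.53°  ·
  (1,2): δ = 128.71°  ·
  (1,3): δ = 59.56°  ✓
  (1,4): δ = 15.09°  ✓
  (1,5): δ = 21.05°  ✓
  (1,6): δ = 59.42°  ✓
  (2,3): δ = 110.85°  ·
  (2,4): δ = 66.37°  ✓
  (2,5): δ = 30.24°  ✓
  (2,6): δ = 8.14°  ✓
  (3,4): δ = 135.52°  ·
  (3,5): δ = 99.39°  ·
  (3,6): δ = 61.01°  ✓
  (4,5): δ = 143.86°  ·
  (4,6): δ = 105.49°  ·
  (5,6): δ = 141.63°  ·
antipodal pairs: 11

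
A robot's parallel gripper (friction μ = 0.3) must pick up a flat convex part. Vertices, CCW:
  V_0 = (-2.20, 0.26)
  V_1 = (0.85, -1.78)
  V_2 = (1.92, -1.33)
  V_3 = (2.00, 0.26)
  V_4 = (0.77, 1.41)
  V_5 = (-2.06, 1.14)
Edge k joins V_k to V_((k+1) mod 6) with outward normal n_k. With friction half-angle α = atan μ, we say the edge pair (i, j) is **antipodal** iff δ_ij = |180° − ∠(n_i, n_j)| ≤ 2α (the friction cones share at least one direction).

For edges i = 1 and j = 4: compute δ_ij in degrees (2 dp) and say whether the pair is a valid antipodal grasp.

δ = 17.36°, valid

α = atan 0.3 = 16.70°;  2α = 33.40°
edge 1: e_1 = (+1.07, +0.45);  n_1 = (+0.3877, -0.9218)
edge 4: e_4 = (-2.83, -0.27);  n_4 = (-0.0950, +0.9955)
∠(n_1, n_4) = 162.64°
δ = |180° − 162.64°| = 17.36°
17.36° ≤ 2α = 33.40°  →  valid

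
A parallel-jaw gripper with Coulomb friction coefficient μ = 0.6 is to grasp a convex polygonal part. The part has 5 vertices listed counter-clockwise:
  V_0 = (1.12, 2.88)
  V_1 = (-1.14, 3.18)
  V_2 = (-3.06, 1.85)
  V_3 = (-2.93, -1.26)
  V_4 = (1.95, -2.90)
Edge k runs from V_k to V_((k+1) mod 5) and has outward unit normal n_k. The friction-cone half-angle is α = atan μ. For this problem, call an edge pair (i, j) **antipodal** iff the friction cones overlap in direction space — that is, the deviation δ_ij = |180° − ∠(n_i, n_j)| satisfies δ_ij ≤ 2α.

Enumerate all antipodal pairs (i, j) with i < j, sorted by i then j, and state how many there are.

α = atan 0.6 = 30.96°;  2α = 61.93°
n_0 = (+0.1316, +0.9913)
n_1 = (-0.5694, +0.8220)
n_2 = (-0.9991, -0.0418)
n_3 = (-0.3186, -0.9479)
n_4 = (+0.9898, +0.1421)
  (0,1): δ = 137.73°  ·
  (0,2): δ = 80.04°  ·
  (0,3): δ = 11.01°  ✓
  (0,4): δ = 105.73°  ·
  (1,2): δ = 122.32°  ·
  (1,3): δ = 53.29°  ✓
  (1,4): δ = 63.46°  ·
  (2,3): δ = 110.97°  ·
  (2,4): δ = 5.78°  ✓
  (3,4): δ = 63.25°  ·
antipodal pairs: 3

count = 3; pairs: (0,3), (1,3), (2,4)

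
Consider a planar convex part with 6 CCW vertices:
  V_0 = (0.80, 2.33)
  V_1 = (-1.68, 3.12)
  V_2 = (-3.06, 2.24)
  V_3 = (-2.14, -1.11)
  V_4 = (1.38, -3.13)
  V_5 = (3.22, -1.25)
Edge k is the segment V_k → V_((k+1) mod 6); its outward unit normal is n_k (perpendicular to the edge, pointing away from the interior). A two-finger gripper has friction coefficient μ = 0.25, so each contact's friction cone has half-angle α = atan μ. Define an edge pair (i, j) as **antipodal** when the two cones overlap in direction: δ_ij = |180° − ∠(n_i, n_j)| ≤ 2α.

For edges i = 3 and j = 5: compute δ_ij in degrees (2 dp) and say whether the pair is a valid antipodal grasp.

α = atan 0.25 = 14.04°;  2α = 28.07°
edge 3: e_3 = (+3.52, -2.02);  n_3 = (-0.4977, -0.8673)
edge 5: e_5 = (-2.42, +3.58);  n_5 = (+0.8285, +0.5600)
∠(n_3, n_5) = 153.91°
δ = |180° − 153.91°| = 26.09°
26.09° ≤ 2α = 28.07°  →  valid

δ = 26.09°, valid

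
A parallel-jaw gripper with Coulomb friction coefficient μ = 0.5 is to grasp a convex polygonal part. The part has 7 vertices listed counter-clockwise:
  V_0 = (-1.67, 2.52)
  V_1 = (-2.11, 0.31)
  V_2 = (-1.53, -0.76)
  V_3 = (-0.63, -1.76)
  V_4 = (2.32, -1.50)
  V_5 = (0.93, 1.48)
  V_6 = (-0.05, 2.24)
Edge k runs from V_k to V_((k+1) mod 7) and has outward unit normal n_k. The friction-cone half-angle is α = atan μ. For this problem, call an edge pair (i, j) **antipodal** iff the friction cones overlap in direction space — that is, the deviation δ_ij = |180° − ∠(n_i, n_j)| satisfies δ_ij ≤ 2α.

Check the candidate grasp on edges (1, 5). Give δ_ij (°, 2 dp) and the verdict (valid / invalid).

δ = 23.75°, valid

α = atan 0.5 = 26.57°;  2α = 53.13°
edge 1: e_1 = (+0.58, -1.07);  n_1 = (-0.8791, -0.4765)
edge 5: e_5 = (-0.98, +0.76);  n_5 = (+0.6128, +0.7902)
∠(n_1, n_5) = 156.25°
δ = |180° − 156.25°| = 23.75°
23.75° ≤ 2α = 53.13°  →  valid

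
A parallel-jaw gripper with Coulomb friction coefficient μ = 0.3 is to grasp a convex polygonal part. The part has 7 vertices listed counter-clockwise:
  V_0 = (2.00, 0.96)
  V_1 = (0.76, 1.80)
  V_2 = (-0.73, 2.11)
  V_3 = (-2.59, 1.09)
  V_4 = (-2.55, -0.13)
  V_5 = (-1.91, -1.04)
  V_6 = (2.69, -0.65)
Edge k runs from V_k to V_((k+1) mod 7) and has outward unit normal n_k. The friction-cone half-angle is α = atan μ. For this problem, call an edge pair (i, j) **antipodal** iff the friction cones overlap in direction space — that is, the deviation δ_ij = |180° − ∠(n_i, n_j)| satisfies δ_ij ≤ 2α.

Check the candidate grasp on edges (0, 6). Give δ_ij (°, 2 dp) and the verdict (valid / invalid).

α = atan 0.3 = 16.70°;  2α = 33.40°
edge 0: e_0 = (-1.24, +0.84);  n_0 = (+0.5608, +0.8279)
edge 6: e_6 = (-0.69, +1.61);  n_6 = (+0.9191, +0.3939)
∠(n_0, n_6) = 32.69°
δ = |180° − 32.69°| = 147.31°
147.31° > 2α = 33.40°  →  invalid

δ = 147.31°, invalid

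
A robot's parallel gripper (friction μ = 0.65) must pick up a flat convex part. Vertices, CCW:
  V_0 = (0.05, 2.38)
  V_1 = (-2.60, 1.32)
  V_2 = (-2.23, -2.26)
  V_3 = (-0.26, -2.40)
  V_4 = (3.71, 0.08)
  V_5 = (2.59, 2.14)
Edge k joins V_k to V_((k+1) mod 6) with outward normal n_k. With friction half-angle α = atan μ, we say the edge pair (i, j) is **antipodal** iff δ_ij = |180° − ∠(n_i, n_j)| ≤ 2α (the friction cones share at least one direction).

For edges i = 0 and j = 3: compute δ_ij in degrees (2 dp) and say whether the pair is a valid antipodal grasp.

α = atan 0.65 = 33.02°;  2α = 66.05°
edge 0: e_0 = (-2.65, -1.06);  n_0 = (-0.3714, +0.9285)
edge 3: e_3 = (+3.97, +2.48);  n_3 = (+0.5298, -0.8481)
∠(n_0, n_3) = 169.81°
δ = |180° − 169.81°| = 10.19°
10.19° ≤ 2α = 66.05°  →  valid

δ = 10.19°, valid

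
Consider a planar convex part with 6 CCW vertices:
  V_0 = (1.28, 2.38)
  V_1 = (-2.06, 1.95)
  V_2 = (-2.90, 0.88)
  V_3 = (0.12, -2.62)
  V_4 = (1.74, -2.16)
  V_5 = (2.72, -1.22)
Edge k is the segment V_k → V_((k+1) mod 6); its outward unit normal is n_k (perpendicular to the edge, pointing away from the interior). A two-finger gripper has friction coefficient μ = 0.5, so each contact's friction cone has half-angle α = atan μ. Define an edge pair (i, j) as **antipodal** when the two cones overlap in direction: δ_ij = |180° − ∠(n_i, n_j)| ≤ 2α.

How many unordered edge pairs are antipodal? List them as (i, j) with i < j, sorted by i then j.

count = 5; pairs: (0,3), (0,4), (1,3), (1,4), (2,5)

α = atan 0.5 = 26.57°;  2α = 53.13°
n_0 = (-0.1277, +0.9918)
n_1 = (-0.7866, +0.6175)
n_2 = (-0.7571, -0.6533)
n_3 = (+0.2732, -0.9620)
n_4 = (+0.6922, -0.7217)
n_5 = (+0.9285, +0.3714)
  (0,1): δ = 135.47°  ·
  (0,2): δ = 56.55°  ·
  (0,3): δ = 8.52°  ✓
  (0,4): δ = 36.47°  ✓
  (0,5): δ = 104.47°  ·
  (1,2): δ = 101.08°  ·
  (1,3): δ = 36.01°  ✓
  (1,4): δ = 8.06°  ✓
  (1,5): δ = 59.93°  ·
  (2,3): δ = 114.94°  ·
  (2,4): δ = 86.98°  ·
  (2,5): δ = 18.99°  ✓
  (3,4): δ = 152.05°  ·
  (3,5): δ = 84.05°  ·
  (4,5): δ = 112.01°  ·
antipodal pairs: 5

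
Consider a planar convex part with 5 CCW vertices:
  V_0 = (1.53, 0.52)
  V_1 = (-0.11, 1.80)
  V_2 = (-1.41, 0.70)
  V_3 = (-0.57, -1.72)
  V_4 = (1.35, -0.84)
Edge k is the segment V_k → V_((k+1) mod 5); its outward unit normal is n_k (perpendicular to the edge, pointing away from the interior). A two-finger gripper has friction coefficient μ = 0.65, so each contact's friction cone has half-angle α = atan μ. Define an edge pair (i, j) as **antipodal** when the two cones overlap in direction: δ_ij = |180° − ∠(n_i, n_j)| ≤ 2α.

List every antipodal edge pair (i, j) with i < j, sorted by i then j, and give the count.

count = 5; pairs: (0,2), (0,3), (1,3), (1,4), (2,4)

α = atan 0.65 = 33.02°;  2α = 66.05°
n_0 = (+0.6153, +0.7883)
n_1 = (-0.6459, +0.7634)
n_2 = (-0.9447, -0.3279)
n_3 = (+0.4167, -0.9091)
n_4 = (+0.9914, -0.1312)
  (0,1): δ = 101.79°  ·
  (0,2): δ = 32.89°  ✓
  (0,3): δ = 62.60°  ✓
  (0,4): δ = 120.43°  ·
  (1,2): δ = 111.09°  ·
  (1,3): δ = 15.61°  ✓
  (1,4): δ = 42.22°  ✓
  (2,3): δ = 84.52°  ·
  (2,4): δ = 26.68°  ✓
  (3,4): δ = 122.16°  ·
antipodal pairs: 5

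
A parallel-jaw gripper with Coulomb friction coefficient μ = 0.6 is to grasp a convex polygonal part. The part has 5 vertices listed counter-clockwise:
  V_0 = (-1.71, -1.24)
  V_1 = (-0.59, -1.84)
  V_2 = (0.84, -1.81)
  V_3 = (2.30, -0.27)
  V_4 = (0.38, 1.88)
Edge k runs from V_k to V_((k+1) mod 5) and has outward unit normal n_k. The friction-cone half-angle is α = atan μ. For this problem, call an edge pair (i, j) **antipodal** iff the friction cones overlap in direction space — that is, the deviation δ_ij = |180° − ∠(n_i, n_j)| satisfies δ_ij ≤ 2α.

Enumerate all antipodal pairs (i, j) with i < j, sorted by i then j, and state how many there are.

α = atan 0.6 = 30.96°;  2α = 61.93°
n_0 = (-0.4722, -0.8815)
n_1 = (+0.0210, -0.9998)
n_2 = (+0.7257, -0.6880)
n_3 = (+0.7459, +0.6661)
n_4 = (-0.8308, +0.5565)
  (0,1): δ = 150.62°  ·
  (0,2): δ = 105.29°  ·
  (0,3): δ = 20.06°  ✓
  (0,4): δ = 84.36°  ·
  (1,2): δ = 134.67°  ·
  (1,3): δ = 49.44°  ✓
  (1,4): δ = 54.98°  ✓
  (2,3): δ = 94.76°  ·
  (2,4): δ = 9.66°  ✓
  (3,4): δ = 75.58°  ·
antipodal pairs: 4

count = 4; pairs: (0,3), (1,3), (1,4), (2,4)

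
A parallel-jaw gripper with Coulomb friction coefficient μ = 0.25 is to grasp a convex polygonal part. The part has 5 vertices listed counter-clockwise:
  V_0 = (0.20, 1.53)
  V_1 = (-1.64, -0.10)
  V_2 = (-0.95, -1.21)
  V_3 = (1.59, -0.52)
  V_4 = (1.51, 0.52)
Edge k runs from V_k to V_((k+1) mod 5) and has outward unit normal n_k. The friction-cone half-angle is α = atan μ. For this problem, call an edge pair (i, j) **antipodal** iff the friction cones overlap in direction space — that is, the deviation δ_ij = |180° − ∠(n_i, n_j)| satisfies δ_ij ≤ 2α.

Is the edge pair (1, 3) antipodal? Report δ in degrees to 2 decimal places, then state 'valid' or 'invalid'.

δ = 27.47°, valid

α = atan 0.25 = 14.04°;  2α = 28.07°
edge 1: e_1 = (+0.69, -1.11);  n_1 = (-0.8493, -0.5279)
edge 3: e_3 = (-0.08, +1.04);  n_3 = (+0.9971, +0.0767)
∠(n_1, n_3) = 152.53°
δ = |180° − 152.53°| = 27.47°
27.47° ≤ 2α = 28.07°  →  valid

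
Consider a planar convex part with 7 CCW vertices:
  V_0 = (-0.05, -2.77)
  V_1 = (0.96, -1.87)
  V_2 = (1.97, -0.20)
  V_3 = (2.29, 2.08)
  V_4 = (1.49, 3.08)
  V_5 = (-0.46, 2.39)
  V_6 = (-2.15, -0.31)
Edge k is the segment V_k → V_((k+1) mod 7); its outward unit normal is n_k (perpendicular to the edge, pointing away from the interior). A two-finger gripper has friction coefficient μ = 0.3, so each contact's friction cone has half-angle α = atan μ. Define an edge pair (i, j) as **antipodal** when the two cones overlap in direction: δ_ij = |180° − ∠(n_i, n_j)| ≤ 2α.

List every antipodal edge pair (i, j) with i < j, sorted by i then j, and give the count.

α = atan 0.3 = 16.70°;  2α = 33.40°
n_0 = (+0.6653, -0.7466)
n_1 = (+0.8557, -0.5175)
n_2 = (+0.9903, -0.1390)
n_3 = (+0.7809, +0.6247)
n_4 = (-0.3336, +0.9427)
n_5 = (-0.8476, +0.5306)
n_6 = (-0.7606, -0.6493)
  (0,1): δ = 162.87°  ·
  (0,2): δ = 139.69°  ·
  (0,3): δ = 93.04°  ·
  (0,4): δ = 22.22°  ✓
  (0,5): δ = 16.25°  ✓
  (0,6): δ = 88.78°  ·
  (1,2): δ = 156.82°  ·
  (1,3): δ = 110.18°  ·
  (1,4): δ = 39.35°  ·
  (1,5): δ = 0.88°  ✓
  (1,6): δ = 71.65°  ·
  (2,3): δ = 133.35°  ·
  (2,4): δ = 62.52°  ·
  (2,5): δ = 24.05°  ✓
  (2,6): δ = 48.48°  ·
  (3,4): δ = 109.17°  ·
  (3,5): δ = 70.70°  ·
  (3,6): δ = 1.83°  ✓
  (4,5): δ = 141.53°  ·
  (4,6): δ = 69.00°  ·
  (5,6): δ = 107.47°  ·
antipodal pairs: 5

count = 5; pairs: (0,4), (0,5), (1,5), (2,5), (3,6)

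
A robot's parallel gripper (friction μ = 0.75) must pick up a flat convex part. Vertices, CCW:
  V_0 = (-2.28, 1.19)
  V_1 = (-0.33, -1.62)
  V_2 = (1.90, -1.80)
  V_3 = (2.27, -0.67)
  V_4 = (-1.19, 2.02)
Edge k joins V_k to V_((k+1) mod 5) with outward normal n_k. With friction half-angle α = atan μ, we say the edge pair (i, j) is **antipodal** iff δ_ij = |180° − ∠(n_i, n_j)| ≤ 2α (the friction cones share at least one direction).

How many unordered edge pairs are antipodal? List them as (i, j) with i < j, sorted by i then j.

count = 5; pairs: (0,2), (0,3), (1,3), (1,4), (2,4)

α = atan 0.75 = 36.87°;  2α = 73.74°
n_0 = (-0.8216, -0.5701)
n_1 = (-0.0805, -0.9968)
n_2 = (+0.9504, -0.3112)
n_3 = (+0.6138, +0.7895)
n_4 = (-0.6058, +0.7956)
  (0,1): δ = 129.37°  ·
  (0,2): δ = 52.89°  ✓
  (0,3): δ = 17.38°  ✓
  (0,4): δ = 92.53°  ·
  (1,2): δ = 103.52°  ·
  (1,3): δ = 33.25°  ✓
  (1,4): δ = 41.90°  ✓
  (2,3): δ = 109.73°  ·
  (2,4): δ = 34.58°  ✓
  (3,4): δ = 104.85°  ·
antipodal pairs: 5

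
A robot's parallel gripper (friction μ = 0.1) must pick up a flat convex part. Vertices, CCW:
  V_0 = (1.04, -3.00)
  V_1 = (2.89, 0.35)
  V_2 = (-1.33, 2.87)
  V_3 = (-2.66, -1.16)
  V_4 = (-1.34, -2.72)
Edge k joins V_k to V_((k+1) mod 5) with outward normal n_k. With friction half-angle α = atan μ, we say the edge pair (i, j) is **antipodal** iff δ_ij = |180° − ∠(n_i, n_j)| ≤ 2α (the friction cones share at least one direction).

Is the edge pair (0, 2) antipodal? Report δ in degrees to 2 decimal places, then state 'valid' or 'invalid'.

α = atan 0.1 = 5.71°;  2α = 11.42°
edge 0: e_0 = (+1.85, +3.35);  n_0 = (+0.8754, -0.4834)
edge 2: e_2 = (-1.33, -4.03);  n_2 = (-0.9496, +0.3134)
∠(n_0, n_2) = 169.35°
δ = |180° − 169.35°| = 10.65°
10.65° ≤ 2α = 11.42°  →  valid

δ = 10.65°, valid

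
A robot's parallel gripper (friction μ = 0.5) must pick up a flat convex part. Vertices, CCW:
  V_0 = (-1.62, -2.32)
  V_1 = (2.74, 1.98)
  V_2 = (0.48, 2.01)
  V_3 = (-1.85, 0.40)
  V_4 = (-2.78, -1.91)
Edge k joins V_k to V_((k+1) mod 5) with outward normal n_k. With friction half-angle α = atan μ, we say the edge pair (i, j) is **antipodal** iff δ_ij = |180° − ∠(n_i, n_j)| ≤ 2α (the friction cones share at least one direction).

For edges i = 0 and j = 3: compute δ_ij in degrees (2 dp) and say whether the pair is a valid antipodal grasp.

δ = 23.47°, valid

α = atan 0.5 = 26.57°;  2α = 53.13°
edge 0: e_0 = (+4.36, +4.30);  n_0 = (+0.7022, -0.7120)
edge 3: e_3 = (-0.93, -2.31);  n_3 = (-0.9276, +0.3735)
∠(n_0, n_3) = 156.53°
δ = |180° − 156.53°| = 23.47°
23.47° ≤ 2α = 53.13°  →  valid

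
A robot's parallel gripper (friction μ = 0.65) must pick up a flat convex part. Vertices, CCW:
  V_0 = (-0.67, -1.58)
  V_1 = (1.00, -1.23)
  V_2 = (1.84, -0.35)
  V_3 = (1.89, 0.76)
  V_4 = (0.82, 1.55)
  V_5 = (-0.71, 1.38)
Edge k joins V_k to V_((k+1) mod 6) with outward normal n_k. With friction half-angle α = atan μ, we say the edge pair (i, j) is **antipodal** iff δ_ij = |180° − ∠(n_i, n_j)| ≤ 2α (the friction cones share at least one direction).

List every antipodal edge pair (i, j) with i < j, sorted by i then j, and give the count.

α = atan 0.65 = 33.02°;  2α = 66.05°
n_0 = (+0.2051, -0.9787)
n_1 = (+0.7234, -0.6905)
n_2 = (+0.9990, -0.0450)
n_3 = (+0.5940, +0.8045)
n_4 = (-0.1104, +0.9939)
n_5 = (-0.9999, -0.0135)
  (0,1): δ = 145.50°  ·
  (0,2): δ = 104.42°  ·
  (0,3): δ = 48.28°  ✓
  (0,4): δ = 5.50°  ✓
  (0,5): δ = 78.94°  ·
  (1,2): δ = 138.91°  ·
  (1,3): δ = 82.77°  ·
  (1,4): δ = 39.99°  ✓
  (1,5): δ = 44.44°  ✓
  (2,3): δ = 123.86°  ·
  (2,4): δ = 81.08°  ·
  (2,5): δ = 3.35°  ✓
  (3,4): δ = 137.22°  ·
  (3,5): δ = 52.79°  ✓
  (4,5): δ = 95.57°  ·
antipodal pairs: 6

count = 6; pairs: (0,3), (0,4), (1,4), (1,5), (2,5), (3,5)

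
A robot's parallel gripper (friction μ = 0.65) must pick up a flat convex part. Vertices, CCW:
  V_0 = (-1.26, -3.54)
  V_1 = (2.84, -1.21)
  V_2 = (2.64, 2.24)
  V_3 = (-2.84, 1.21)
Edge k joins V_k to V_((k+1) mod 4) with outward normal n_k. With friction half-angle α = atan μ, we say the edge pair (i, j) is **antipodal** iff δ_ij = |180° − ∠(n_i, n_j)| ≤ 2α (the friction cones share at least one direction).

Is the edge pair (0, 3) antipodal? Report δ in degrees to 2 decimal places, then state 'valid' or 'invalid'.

α = atan 0.65 = 33.02°;  2α = 66.05°
edge 0: e_0 = (+4.10, +2.33);  n_0 = (+0.4941, -0.8694)
edge 3: e_3 = (+1.58, -4.75);  n_3 = (-0.9489, -0.3156)
∠(n_0, n_3) = 101.21°
δ = |180° − 101.21°| = 78.79°
78.79° > 2α = 66.05°  →  invalid

δ = 78.79°, invalid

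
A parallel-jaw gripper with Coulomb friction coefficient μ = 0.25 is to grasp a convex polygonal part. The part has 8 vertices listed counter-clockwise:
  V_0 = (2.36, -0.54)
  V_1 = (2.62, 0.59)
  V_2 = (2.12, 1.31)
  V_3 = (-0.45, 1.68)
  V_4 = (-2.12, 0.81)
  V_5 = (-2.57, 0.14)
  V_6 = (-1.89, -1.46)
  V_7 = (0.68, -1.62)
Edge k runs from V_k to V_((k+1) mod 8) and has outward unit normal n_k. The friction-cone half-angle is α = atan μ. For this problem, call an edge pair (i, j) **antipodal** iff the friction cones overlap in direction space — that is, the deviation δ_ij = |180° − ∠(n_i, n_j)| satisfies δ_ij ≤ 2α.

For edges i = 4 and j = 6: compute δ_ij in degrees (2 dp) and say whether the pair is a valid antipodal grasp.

δ = 59.68°, invalid

α = atan 0.25 = 14.04°;  2α = 28.07°
edge 4: e_4 = (-0.45, -0.67);  n_4 = (-0.8301, +0.5576)
edge 6: e_6 = (+2.57, -0.16);  n_6 = (-0.0621, -0.9981)
∠(n_4, n_6) = 120.32°
δ = |180° − 120.32°| = 59.68°
59.68° > 2α = 28.07°  →  invalid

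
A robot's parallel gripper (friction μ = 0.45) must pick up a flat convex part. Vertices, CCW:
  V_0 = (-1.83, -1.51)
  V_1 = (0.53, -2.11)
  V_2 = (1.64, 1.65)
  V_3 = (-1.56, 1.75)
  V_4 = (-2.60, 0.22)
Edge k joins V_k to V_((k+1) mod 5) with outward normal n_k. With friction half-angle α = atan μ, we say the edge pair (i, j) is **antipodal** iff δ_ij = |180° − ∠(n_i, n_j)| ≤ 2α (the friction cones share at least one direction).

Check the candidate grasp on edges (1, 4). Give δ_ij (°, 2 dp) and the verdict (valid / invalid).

δ = 40.44°, valid

α = atan 0.45 = 24.23°;  2α = 48.46°
edge 1: e_1 = (+1.11, +3.76);  n_1 = (+0.9591, -0.2831)
edge 4: e_4 = (+0.77, -1.73);  n_4 = (-0.9136, -0.4066)
∠(n_1, n_4) = 139.56°
δ = |180° − 139.56°| = 40.44°
40.44° ≤ 2α = 48.46°  →  valid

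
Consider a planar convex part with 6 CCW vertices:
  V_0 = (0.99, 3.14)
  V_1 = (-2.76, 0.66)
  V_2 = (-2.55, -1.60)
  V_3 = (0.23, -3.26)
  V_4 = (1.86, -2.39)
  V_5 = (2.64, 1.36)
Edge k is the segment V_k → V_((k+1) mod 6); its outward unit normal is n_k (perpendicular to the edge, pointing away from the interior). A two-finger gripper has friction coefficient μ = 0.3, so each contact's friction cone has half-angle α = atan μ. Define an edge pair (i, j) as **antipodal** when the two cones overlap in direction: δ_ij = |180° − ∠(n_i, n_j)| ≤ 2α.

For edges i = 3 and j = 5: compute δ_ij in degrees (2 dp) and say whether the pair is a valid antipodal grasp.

δ = 75.26°, invalid

α = atan 0.3 = 16.70°;  2α = 33.40°
edge 3: e_3 = (+1.63, +0.87);  n_3 = (+0.4709, -0.8822)
edge 5: e_5 = (-1.65, +1.78);  n_5 = (+0.7334, +0.6798)
∠(n_3, n_5) = 104.74°
δ = |180° − 104.74°| = 75.26°
75.26° > 2α = 33.40°  →  invalid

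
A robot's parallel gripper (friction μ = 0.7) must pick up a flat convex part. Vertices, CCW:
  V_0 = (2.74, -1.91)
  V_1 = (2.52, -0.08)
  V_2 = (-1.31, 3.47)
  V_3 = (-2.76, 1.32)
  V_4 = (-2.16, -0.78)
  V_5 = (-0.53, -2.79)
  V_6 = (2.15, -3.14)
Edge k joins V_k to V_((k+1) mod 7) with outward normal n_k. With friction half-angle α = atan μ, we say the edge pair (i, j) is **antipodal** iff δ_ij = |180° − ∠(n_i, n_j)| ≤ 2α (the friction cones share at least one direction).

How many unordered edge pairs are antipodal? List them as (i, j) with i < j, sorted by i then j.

count = 10; pairs: (0,2), (0,3), (0,4), (1,3), (1,4), (1,5), (2,5), (2,6), (3,6), (4,6)

α = atan 0.7 = 34.99°;  2α = 69.98°
n_0 = (+0.9929, +0.1194)
n_1 = (+0.6798, +0.7334)
n_2 = (-0.8291, +0.5591)
n_3 = (-0.9615, -0.2747)
n_4 = (-0.7767, -0.6299)
n_5 = (-0.1295, -0.9916)
n_6 = (+0.9016, -0.4325)
  (0,1): δ = 139.68°  ·
  (0,2): δ = 40.85°  ✓
  (0,3): δ = 9.09°  ✓
  (0,4): δ = 32.19°  ✓
  (0,5): δ = 75.70°  ·
  (0,6): δ = 147.52°  ·
  (1,2): δ = 81.17°  ·
  (1,3): δ = 31.23°  ✓
  (1,4): δ = 8.13°  ✓
  (1,5): δ = 35.39°  ✓
  (1,6): δ = 107.20°  ·
  (2,3): δ = 130.06°  ·
  (2,4): δ = 106.96°  ·
  (2,5): δ = 63.44°  ✓
  (2,6): δ = 8.37°  ✓
  (3,4): δ = 156.91°  ·
  (3,5): δ = 113.39°  ·
  (3,6): δ = 41.57°  ✓
  (4,5): δ = 136.48°  ·
  (4,6): δ = 64.67°  ✓
  (5,6): δ = 108.19°  ·
antipodal pairs: 10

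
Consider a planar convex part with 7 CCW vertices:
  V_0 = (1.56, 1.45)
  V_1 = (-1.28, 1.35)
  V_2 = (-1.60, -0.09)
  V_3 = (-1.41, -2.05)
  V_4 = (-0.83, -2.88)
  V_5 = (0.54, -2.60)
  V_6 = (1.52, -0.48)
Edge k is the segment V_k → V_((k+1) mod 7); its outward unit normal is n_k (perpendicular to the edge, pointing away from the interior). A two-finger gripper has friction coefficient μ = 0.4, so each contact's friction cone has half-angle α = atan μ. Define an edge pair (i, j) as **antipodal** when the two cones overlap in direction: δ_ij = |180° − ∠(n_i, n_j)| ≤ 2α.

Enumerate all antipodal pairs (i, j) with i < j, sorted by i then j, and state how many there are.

α = atan 0.4 = 21.80°;  2α = 43.60°
n_0 = (-0.0352, +0.9994)
n_1 = (-0.9762, +0.2169)
n_2 = (-0.9953, -0.0965)
n_3 = (-0.8197, -0.5728)
n_4 = (+0.2002, -0.9797)
n_5 = (+0.9077, -0.4196)
n_6 = (+0.9998, -0.0207)
  (0,1): δ = 104.55°  ·
  (0,2): δ = 86.48°  ·
  (0,3): δ = 57.07°  ·
  (0,4): δ = 9.53°  ✓
  (0,5): δ = 63.17°  ·
  (0,6): δ = 86.80°  ·
  (1,2): δ = 161.93°  ·
  (1,3): δ = 132.53°  ·
  (1,4): δ = 65.92°  ·
  (1,5): δ = 12.28°  ✓
  (1,6): δ = 11.34°  ✓
  (2,3): δ = 150.59°  ·
  (2,4): δ = 83.99°  ·
  (2,5): δ = 30.35°  ✓
  (2,6): δ = 6.72°  ✓
  (3,4): δ = 113.39°  ·
  (3,5): δ = 59.76°  ·
  (3,6): δ = 36.13°  ✓
  (4,5): δ = 126.36°  ·
  (4,6): δ = 102.74°  ·
  (5,6): δ = 156.38°  ·
antipodal pairs: 6

count = 6; pairs: (0,4), (1,5), (1,6), (2,5), (2,6), (3,6)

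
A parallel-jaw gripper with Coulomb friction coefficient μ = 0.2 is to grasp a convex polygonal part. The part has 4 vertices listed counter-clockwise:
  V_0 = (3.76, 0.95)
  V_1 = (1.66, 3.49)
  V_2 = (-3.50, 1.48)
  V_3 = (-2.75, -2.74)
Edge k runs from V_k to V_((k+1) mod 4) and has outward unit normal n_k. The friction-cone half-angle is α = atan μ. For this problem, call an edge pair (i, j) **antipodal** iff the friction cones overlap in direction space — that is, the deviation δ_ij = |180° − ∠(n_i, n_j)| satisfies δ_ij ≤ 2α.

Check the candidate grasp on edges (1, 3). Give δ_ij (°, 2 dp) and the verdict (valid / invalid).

α = atan 0.2 = 11.31°;  2α = 22.62°
edge 1: e_1 = (-5.16, -2.01);  n_1 = (-0.3630, +0.9318)
edge 3: e_3 = (+6.51, +3.69);  n_3 = (+0.4931, -0.8700)
∠(n_1, n_3) = 171.74°
δ = |180° − 171.74°| = 8.26°
8.26° ≤ 2α = 22.62°  →  valid

δ = 8.26°, valid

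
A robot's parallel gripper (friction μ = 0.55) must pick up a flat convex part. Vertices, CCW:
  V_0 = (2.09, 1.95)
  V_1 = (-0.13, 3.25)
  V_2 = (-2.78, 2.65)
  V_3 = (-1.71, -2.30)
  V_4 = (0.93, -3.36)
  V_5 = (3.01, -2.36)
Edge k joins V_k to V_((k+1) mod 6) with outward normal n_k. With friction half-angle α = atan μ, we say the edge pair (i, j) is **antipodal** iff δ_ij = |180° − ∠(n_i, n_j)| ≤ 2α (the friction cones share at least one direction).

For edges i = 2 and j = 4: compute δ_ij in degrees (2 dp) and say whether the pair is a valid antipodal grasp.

α = atan 0.55 = 28.81°;  2α = 57.62°
edge 2: e_2 = (+1.07, -4.95);  n_2 = (-0.9774, -0.2113)
edge 4: e_4 = (+2.08, +1.00);  n_4 = (+0.4333, -0.9013)
∠(n_2, n_4) = 103.48°
δ = |180° − 103.48°| = 76.52°
76.52° > 2α = 57.62°  →  invalid

δ = 76.52°, invalid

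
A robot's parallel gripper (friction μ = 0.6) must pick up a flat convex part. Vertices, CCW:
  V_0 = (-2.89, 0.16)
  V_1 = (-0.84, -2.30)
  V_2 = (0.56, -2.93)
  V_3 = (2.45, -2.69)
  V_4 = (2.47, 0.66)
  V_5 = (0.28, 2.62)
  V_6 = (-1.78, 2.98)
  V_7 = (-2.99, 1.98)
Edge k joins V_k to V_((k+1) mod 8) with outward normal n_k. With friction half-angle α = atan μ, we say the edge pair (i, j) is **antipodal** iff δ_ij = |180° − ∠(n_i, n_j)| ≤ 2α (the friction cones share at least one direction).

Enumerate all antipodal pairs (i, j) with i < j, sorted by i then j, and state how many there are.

α = atan 0.6 = 30.96°;  2α = 61.93°
n_0 = (-0.7682, -0.6402)
n_1 = (-0.4104, -0.9119)
n_2 = (+0.1260, -0.9920)
n_3 = (+1.0000, -0.0060)
n_4 = (+0.6669, +0.7452)
n_5 = (+0.1721, +0.9851)
n_6 = (-0.6370, +0.7708)
n_7 = (-0.9985, -0.0549)
  (0,1): δ = 154.03°  ·
  (0,2): δ = 122.57°  ·
  (0,3): δ = 40.15°  ✓
  (0,4): δ = 8.37°  ✓
  (0,5): δ = 40.28°  ✓
  (0,6): δ = 89.77°  ·
  (0,7): δ = 143.34°  ·
  (1,2): δ = 148.54°  ·
  (1,3): δ = 66.11°  ·
  (1,4): δ = 17.60°  ✓
  (1,5): δ = 14.31°  ✓
  (1,6): δ = 63.80°  ·
  (1,7): δ = 117.37°  ·
  (2,3): δ = 97.58°  ·
  (2,4): δ = 49.06°  ✓
  (2,5): δ = 17.15°  ✓
  (2,6): δ = 32.33°  ✓
  (2,7): δ = 85.91°  ·
  (3,4): δ = 131.49°  ·
  (3,5): δ = 99.57°  ·
  (3,6): δ = 50.09°  ✓
  (3,7): δ = 3.49°  ✓
  (4,5): δ = 148.08°  ·
  (4,6): δ = 98.60°  ·
  (4,7): δ = 45.03°  ✓
  (5,6): δ = 130.52°  ·
  (5,7): δ = 76.94°  ·
  (6,7): δ = 126.43°  ·
antipodal pairs: 11

count = 11; pairs: (0,3), (0,4), (0,5), (1,4), (1,5), (2,4), (2,5), (2,6), (3,6), (3,7), (4,7)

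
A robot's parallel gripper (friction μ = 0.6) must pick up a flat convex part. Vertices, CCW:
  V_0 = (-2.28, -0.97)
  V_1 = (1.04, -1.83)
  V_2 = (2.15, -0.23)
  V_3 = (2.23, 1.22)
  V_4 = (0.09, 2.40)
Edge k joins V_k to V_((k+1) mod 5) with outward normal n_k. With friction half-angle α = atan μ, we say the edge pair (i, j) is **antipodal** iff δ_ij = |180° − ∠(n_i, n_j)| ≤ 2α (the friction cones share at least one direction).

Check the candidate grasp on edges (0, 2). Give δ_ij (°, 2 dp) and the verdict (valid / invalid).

α = atan 0.6 = 30.96°;  2α = 61.93°
edge 0: e_0 = (+3.32, -0.86);  n_0 = (-0.2508, -0.9680)
edge 2: e_2 = (+0.08, +1.45);  n_2 = (+0.9985, -0.0551)
∠(n_0, n_2) = 101.36°
δ = |180° − 101.36°| = 78.64°
78.64° > 2α = 61.93°  →  invalid

δ = 78.64°, invalid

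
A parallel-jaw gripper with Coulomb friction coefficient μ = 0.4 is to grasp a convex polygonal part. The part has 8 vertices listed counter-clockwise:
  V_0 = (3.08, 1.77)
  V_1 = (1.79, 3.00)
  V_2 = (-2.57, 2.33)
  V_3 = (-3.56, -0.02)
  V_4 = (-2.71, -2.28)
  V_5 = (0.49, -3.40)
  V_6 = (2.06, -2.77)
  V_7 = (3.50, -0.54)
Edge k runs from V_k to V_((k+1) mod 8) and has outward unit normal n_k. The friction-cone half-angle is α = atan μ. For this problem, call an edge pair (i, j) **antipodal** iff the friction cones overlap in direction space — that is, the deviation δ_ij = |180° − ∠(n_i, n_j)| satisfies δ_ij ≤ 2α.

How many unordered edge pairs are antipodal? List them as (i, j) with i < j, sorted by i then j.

α = atan 0.4 = 21.80°;  2α = 43.60°
n_0 = (+0.6901, +0.7237)
n_1 = (-0.1519, +0.9884)
n_2 = (-0.9216, +0.3882)
n_3 = (-0.9360, -0.3520)
n_4 = (-0.3304, -0.9439)
n_5 = (+0.3724, -0.9281)
n_6 = (+0.8401, -0.5425)
n_7 = (+0.9839, +0.1789)
  (0,1): δ = 127.63°  ·
  (0,2): δ = 69.21°  ·
  (0,3): δ = 25.75°  ✓
  (0,4): δ = 24.35°  ✓
  (0,5): δ = 65.50°  ·
  (0,6): δ = 100.78°  ·
  (0,7): δ = 143.94°  ·
  (1,2): δ = 121.58°  ·
  (1,3): δ = 78.12°  ·
  (1,4): δ = 28.03°  ✓
  (1,5): δ = 13.13°  ✓
  (1,6): δ = 48.41°  ·
  (1,7): δ = 91.57°  ·
  (2,3): δ = 136.54°  ·
  (2,4): δ = 86.45°  ·
  (2,5): δ = 45.29°  ·
  (2,6): δ = 10.01°  ✓
  (2,7): δ = 33.15°  ✓
  (3,4): δ = 129.90°  ·
  (3,5): δ = 88.75°  ·
  (3,6): δ = 53.46°  ·
  (3,7): δ = 10.31°  ✓
  (4,5): δ = 138.85°  ·
  (4,6): δ = 103.56°  ·
  (4,7): δ = 60.41°  ·
  (5,6): δ = 144.72°  ·
  (5,7): δ = 101.56°  ·
  (6,7): δ = 136.84°  ·
antipodal pairs: 7

count = 7; pairs: (0,3), (0,4), (1,4), (1,5), (2,6), (2,7), (3,7)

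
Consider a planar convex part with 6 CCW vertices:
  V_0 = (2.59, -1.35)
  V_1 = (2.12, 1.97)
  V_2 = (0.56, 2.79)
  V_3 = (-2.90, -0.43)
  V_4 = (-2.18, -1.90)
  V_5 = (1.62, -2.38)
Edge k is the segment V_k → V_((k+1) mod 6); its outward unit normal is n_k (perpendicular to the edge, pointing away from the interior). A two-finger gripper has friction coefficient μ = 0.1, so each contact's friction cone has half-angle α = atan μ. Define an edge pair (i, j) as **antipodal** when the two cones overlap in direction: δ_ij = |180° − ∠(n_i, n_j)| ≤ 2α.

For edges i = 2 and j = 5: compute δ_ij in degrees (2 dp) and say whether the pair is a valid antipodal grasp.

δ = 3.78°, valid

α = atan 0.1 = 5.71°;  2α = 11.42°
edge 2: e_2 = (-3.46, -3.22);  n_2 = (-0.6813, +0.7320)
edge 5: e_5 = (+0.97, +1.03);  n_5 = (+0.7280, -0.6856)
∠(n_2, n_5) = 176.22°
δ = |180° − 176.22°| = 3.78°
3.78° ≤ 2α = 11.42°  →  valid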